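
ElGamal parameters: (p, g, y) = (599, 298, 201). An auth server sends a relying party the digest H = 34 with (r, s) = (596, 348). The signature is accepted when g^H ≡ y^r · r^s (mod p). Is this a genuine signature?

Left side g^H mod p:
298^2 = 88804 ≡ 152
298^4 ≡ 152^2 = 23104 ≡ 342
298^8 ≡ 342^2 = 116964 ≡ 159
298^16 ≡ 159^2 = 25281 ≡ 123
298^32 ≡ 123^2 = 15129 ≡ 154
34 = 32 + 2, so 298^34 ≡ 154·152 ≡ 47 (mod 599)
Right side y^r · r^s mod p:
201^2 = 40401 ≡ 268
201^4 ≡ 268^2 = 71824 ≡ 543
201^8 ≡ 543^2 = 294849 ≡ 141
201^16 ≡ 141^2 = 19881 ≡ 114
201^32 ≡ 114^2 = 12996 ≡ 417
201^64 ≡ 417^2 = 173889 ≡ 179
201^128 ≡ 179^2 = 32041 ≡ 294
201^256 ≡ 294^2 = 86436 ≡ 180
201^512 ≡ 180^2 = 32400 ≡ 54
596 = 512 + 64 + 16 + 4, so 201^596 ≡ 54·179·114·543 ≡ 38 (mod 599)
596^2 = 355216 ≡ 9
596^4 ≡ 9^2 = 81
596^8 ≡ 81^2 = 6561 ≡ 571
596^16 ≡ 571^2 = 326041 ≡ 185
596^32 ≡ 185^2 = 34225 ≡ 82
596^64 ≡ 82^2 = 6724 ≡ 135
596^128 ≡ 135^2 = 18225 ≡ 255
596^256 ≡ 255^2 = 65025 ≡ 333
348 = 256 + 64 + 16 + 8 + 4, so 596^348 ≡ 333·135·185·571·81 ≡ 585 (mod 599)
38·585 = 22230 ≡ 67 (mod 599)
47 ≠ 67, so verification fails.

forged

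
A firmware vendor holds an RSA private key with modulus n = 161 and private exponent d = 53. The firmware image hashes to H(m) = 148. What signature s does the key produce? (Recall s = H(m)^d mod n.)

43

(H(m))^2 ≡ 148^2 = 21904 ≡ 8
(H(m))^4 ≡ 8^2 = 64
(H(m))^8 ≡ 64^2 = 4096 ≡ 71
(H(m))^16 ≡ 71^2 = 5041 ≡ 50
(H(m))^32 ≡ 50^2 = 2500 ≡ 85
53 = 32 + 16 + 4 + 1, so (H(m))^53 ≡ 85·50·64·148 ≡ 43 (mod 161)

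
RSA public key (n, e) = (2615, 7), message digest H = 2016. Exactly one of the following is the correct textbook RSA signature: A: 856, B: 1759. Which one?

A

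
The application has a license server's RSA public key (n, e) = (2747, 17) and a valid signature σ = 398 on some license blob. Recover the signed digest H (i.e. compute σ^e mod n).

1811

σ^2 ≡ 398^2 = 158404 ≡ 1825
σ^4 ≡ 1825^2 = 3330625 ≡ 1261
σ^8 ≡ 1261^2 = 1590121 ≡ 2355
σ^16 ≡ 2355^2 = 5546025 ≡ 2579
17 = 16 + 1, so σ^17 ≡ 2579·398 ≡ 1811 (mod 2747)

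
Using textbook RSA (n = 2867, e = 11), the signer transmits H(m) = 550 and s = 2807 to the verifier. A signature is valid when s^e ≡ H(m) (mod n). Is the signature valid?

invalid

Squares mod 2867: s^1≡2807, s^2≡733, s^4≡1160, s^8≡977
11 = 8 + 2 + 1, so s^11 ≡ 977·733·2807 ≡ 2136 (mod 2867)
2136 ≠ 550, so verification fails.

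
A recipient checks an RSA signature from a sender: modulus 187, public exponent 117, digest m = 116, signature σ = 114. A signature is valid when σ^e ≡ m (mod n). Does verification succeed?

fails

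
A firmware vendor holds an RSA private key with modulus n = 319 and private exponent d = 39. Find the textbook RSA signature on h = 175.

h^39 mod 319 = 175

175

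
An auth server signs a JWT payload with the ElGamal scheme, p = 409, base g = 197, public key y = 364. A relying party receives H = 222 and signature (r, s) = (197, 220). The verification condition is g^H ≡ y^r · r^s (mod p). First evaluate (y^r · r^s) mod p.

Squares mod 409: 364^1≡364, 364^2≡389, 364^4≡400, 364^8≡81, 364^16≡17, 364^32≡289, 364^64≡85, 364^128≡272
197 = 128 + 64 + 4 + 1, so 364^197 ≡ 272·85·400·364 ≡ 363 (mod 409)
Squares mod 409: 197^1≡197, 197^2≡363, 197^4≡71, 197^8≡133, 197^16≡102, 197^32≡179, 197^64≡139, 197^128≡98
220 = 128 + 64 + 16 + 8 + 4, so 197^220 ≡ 98·139·102·133·71 ≡ 102 (mod 409)
y^r · r^s ≡ 363·102 = 37026 ≡ 216 (mod 409)

216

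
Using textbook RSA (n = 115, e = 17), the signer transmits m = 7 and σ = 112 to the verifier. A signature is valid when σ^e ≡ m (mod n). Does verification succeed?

passes

σ^2 ≡ 112^2 = 12544 ≡ 9
σ^4 ≡ 9^2 = 81
σ^8 ≡ 81^2 = 6561 ≡ 6
σ^16 ≡ 6^2 = 36
17 = 16 + 1, so σ^17 ≡ 36·112 ≡ 7 (mod 115)
Since 7 equals the digest 7, verification succeeds.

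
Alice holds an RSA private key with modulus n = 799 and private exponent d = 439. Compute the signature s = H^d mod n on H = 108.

H^2 ≡ 108^2 = 11664 ≡ 478
H^4 ≡ 478^2 = 228484 ≡ 769
H^8 ≡ 769^2 = 591361 ≡ 101
H^16 ≡ 101^2 = 10201 ≡ 613
H^32 ≡ 613^2 = 375769 ≡ 239
H^64 ≡ 239^2 = 57121 ≡ 392
H^128 ≡ 392^2 = 153664 ≡ 256
H^256 ≡ 256^2 = 65536 ≡ 18
439 = 256 + 128 + 32 + 16 + 4 + 2 + 1, so H^439 ≡ 18·256·239·613·769·478·108 ≡ 337 (mod 799)

337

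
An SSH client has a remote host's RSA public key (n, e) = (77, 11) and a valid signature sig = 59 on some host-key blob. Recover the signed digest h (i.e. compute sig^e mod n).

26

sig^2 ≡ 59^2 = 3481 ≡ 16
sig^4 ≡ 16^2 = 256 ≡ 25
sig^8 ≡ 25^2 = 625 ≡ 9
11 = 8 + 2 + 1, so sig^11 ≡ 9·16·59 ≡ 26 (mod 77)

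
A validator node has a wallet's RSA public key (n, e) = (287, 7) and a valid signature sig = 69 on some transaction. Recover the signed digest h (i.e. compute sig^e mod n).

97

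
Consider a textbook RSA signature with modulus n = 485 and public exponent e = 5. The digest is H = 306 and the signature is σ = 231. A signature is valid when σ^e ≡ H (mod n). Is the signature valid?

σ^2 ≡ 231^2 = 53361 ≡ 11
σ^4 ≡ 11^2 = 121
5 = 4 + 1, so σ^5 ≡ 121·231 ≡ 306 (mod 485)
σ^5 mod 485 = 306 matches H.

valid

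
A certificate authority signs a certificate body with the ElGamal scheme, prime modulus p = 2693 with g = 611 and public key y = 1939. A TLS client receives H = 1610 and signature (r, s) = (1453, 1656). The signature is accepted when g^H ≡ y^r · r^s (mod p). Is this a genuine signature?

genuine

Left side g^H mod p:
Squares mod 2693: 611^1≡611, 611^2≡1687, 611^4≡2161, 611^8≡259, 611^16≡2449, 611^32≡290, 611^64≡617, 611^128≡976, 611^256≡1947, 611^512≡1758, 611^1024≡1693
1610 = 1024 + 512 + 64 + 8 + 2, so 611^1610 ≡ 1693·1758·617·259·1687 ≡ 2011 (mod 2693)
Right side y^r · r^s mod p:
Squares mod 2693: 1939^1≡1939, 1939^2≡293, 1939^4≡2366, 1939^8≡1902, 1939^16≡905, 1939^32≡353, 1939^64≡731, 1939^128≡1147, 1939^256≡1425, 1939^512≡103, 1939^1024≡2530
1453 = 1024 + 256 + 128 + 32 + 8 + 4 + 1, so 1939^1453 ≡ 2530·1425·1147·353·1902·2366·1939 ≡ 508 (mod 2693)
Squares mod 2693: 1453^1≡1453, 1453^2≡2590, 1453^4≡2530, 1453^8≡2332, 1453^16≡1057, 1453^32≡2347, 1453^64≡1224, 1453^128≡868, 1453^256≡2077, 1453^512≡2436, 1453^1024≡1417
1656 = 1024 + 512 + 64 + 32 + 16 + 8, so 1453^1656 ≡ 1417·2436·1224·2347·1057·2332 ≡ 1536 (mod 2693)
508·1536 = 780288 ≡ 2011 (mod 2693)
2011 ≡ 2011 (mod 2693), so the signature is genuine.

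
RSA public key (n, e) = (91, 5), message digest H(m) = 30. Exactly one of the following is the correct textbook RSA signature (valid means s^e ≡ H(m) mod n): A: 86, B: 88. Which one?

B

Candidate A: 86^2 = 7396 ≡ 25; 86^4 ≡ 25^2 = 625 ≡ 79; 5 = 4 + 1, so 86^5 ≡ 79·86 ≡ 60 (mod 91)
Candidate B: 88^2 = 7744 ≡ 9; 88^4 ≡ 9^2 = 81; 5 = 4 + 1, so 88^5 ≡ 81·88 ≡ 30 (mod 91)
  → matches H(m) = 30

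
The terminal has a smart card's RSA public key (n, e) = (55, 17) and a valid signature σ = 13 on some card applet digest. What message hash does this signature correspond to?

18

σ^2 ≡ 13^2 = 169 ≡ 4
σ^4 ≡ 4^2 = 16
σ^8 ≡ 16^2 = 256 ≡ 36
σ^16 ≡ 36^2 = 1296 ≡ 31
17 = 16 + 1, so σ^17 ≡ 31·13 ≡ 18 (mod 55)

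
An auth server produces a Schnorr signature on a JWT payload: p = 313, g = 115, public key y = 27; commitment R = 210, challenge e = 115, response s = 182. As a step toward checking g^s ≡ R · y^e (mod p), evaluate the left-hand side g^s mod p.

115^2 = 13225 ≡ 79
115^4 ≡ 79^2 = 6241 ≡ 294
115^8 ≡ 294^2 = 86436 ≡ 48
115^16 ≡ 48^2 = 2304 ≡ 113
115^32 ≡ 113^2 = 12769 ≡ 249
115^64 ≡ 249^2 = 62001 ≡ 27
115^128 ≡ 27^2 = 729 ≡ 103
182 = 128 + 32 + 16 + 4 + 2, so 115^182 ≡ 103·249·113·294·79 ≡ 312 (mod 313)

312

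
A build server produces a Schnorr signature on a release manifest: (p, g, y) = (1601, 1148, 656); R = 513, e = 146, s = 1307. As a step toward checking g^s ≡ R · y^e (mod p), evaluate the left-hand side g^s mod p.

Squares mod 1601: 1148^1≡1148, 1148^2≡281, 1148^4≡512, 1148^8≡1181, 1148^16≡290, 1148^32≡848, 1148^64≡255, 1148^128≡985, 1148^256≡19, 1148^512≡361, 1148^1024≡640
1307 = 1024 + 256 + 16 + 8 + 2 + 1, so 1148^1307 ≡ 640·19·290·1181·281·1148 ≡ 726 (mod 1601)

726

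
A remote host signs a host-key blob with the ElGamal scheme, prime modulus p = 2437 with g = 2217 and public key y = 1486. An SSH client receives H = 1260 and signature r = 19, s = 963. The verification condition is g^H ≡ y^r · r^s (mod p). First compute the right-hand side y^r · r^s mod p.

1486^2 = 2208196 ≡ 274
1486^4 ≡ 274^2 = 75076 ≡ 1966
1486^8 ≡ 1966^2 = 3865156 ≡ 74
1486^16 ≡ 74^2 = 5476 ≡ 602
19 = 16 + 2 + 1, so 1486^19 ≡ 602·274·1486 ≡ 1705 (mod 2437)
19^2 = 361
19^4 ≡ 361^2 = 130321 ≡ 1160
19^8 ≡ 1160^2 = 1345600 ≡ 376
19^16 ≡ 376^2 = 141376 ≡ 30
19^32 ≡ 30^2 = 900
19^64 ≡ 900^2 = 810000 ≡ 916
19^128 ≡ 916^2 = 839056 ≡ 728
19^256 ≡ 728^2 = 529984 ≡ 1155
19^512 ≡ 1155^2 = 1334025 ≡ 986
963 = 512 + 256 + 128 + 64 + 2 + 1, so 19^963 ≡ 986·1155·728·916·361·19 ≡ 2264 (mod 2437)
y^r · r^s ≡ 1705·2264 = 3860120 ≡ 2349 (mod 2437)

2349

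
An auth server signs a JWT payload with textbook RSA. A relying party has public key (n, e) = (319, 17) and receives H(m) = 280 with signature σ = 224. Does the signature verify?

σ^2 ≡ 224^2 = 50176 ≡ 93
σ^4 ≡ 93^2 = 8649 ≡ 36
σ^8 ≡ 36^2 = 1296 ≡ 20
σ^16 ≡ 20^2 = 400 ≡ 81
17 = 16 + 1, so σ^17 ≡ 81·224 ≡ 280 (mod 319)
Since 280 equals the digest 280, verification succeeds.

verifies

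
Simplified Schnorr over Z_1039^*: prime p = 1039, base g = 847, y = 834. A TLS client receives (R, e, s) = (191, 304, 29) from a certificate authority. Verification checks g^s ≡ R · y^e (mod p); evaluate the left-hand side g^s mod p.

Squares mod 1039: 847^1≡847, 847^2≡499, 847^4≡680, 847^8≡45, 847^16≡986
29 = 16 + 8 + 4 + 1, so 847^29 ≡ 986·45·680·847 ≡ 417 (mod 1039)

417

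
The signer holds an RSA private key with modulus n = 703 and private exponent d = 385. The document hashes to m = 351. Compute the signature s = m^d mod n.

m^2 ≡ 351^2 = 123201 ≡ 176
m^4 ≡ 176^2 = 30976 ≡ 44
m^8 ≡ 44^2 = 1936 ≡ 530
m^16 ≡ 530^2 = 280900 ≡ 403
m^32 ≡ 403^2 = 162409 ≡ 16
m^64 ≡ 16^2 = 256
m^128 ≡ 256^2 = 65536 ≡ 157
m^256 ≡ 157^2 = 24649 ≡ 44
385 = 256 + 128 + 1, so m^385 ≡ 44·157·351 ≡ 61 (mod 703)

61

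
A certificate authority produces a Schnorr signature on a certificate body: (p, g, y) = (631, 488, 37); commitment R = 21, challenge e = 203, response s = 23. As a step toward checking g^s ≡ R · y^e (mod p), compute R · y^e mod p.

37^2 = 1369 ≡ 107
37^4 ≡ 107^2 = 11449 ≡ 91
37^8 ≡ 91^2 = 8281 ≡ 78
37^16 ≡ 78^2 = 6084 ≡ 405
37^32 ≡ 405^2 = 164025 ≡ 596
37^64 ≡ 596^2 = 355216 ≡ 594
37^128 ≡ 594^2 = 352836 ≡ 107
203 = 128 + 64 + 8 + 2 + 1, so 37^203 ≡ 107·594·78·107·37 ≡ 238 (mod 631)
R · y^e ≡ 21·238 = 4998 ≡ 581 (mod 631)

581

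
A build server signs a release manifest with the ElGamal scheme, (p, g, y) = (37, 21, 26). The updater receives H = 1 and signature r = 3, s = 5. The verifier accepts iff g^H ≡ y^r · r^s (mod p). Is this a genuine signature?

Left side g^H mod p:
21^1 mod 37 = 21
Right side y^r · r^s mod p:
Squares mod 37: 26^1≡26, 26^2≡10
3 = 2 + 1, so 26^3 ≡ 10·26 ≡ 1 (mod 37)
Squares mod 37: 3^1≡3, 3^2≡9, 3^4≡7
5 = 4 + 1, so 3^5 ≡ 7·3 ≡ 21 (mod 37)
1·21 = 21 ≡ 21 (mod 37)
21 ≡ 21 (mod 37), so the signature is genuine.

genuine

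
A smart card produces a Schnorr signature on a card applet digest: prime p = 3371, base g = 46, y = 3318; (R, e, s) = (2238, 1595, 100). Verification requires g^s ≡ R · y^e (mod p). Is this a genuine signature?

g^s mod p:
46^100 mod 3371 = 684
R · y^e mod p:
3318^1595 mod 3371 = 1853
2238·1853 = 4147014 ≡ 684 (mod 3371)
684 ≡ 684 (mod 3371); signature holds.

genuine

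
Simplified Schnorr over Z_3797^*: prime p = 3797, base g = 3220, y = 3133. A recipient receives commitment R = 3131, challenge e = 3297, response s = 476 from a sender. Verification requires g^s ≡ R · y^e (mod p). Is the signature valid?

valid

g^s mod p:
3220^476 mod 3797 = 47
R · y^e mod p:
3133^3297 mod 3797 = 2708
3131·2708 = 8478748 ≡ 47 (mod 3797)
47 ≡ 47 (mod 3797); signature holds.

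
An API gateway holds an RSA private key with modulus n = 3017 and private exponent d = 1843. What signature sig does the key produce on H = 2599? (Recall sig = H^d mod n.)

2109

H^2 ≡ 2599^2 = 6754801 ≡ 2755
H^4 ≡ 2755^2 = 7590025 ≡ 2270
H^8 ≡ 2270^2 = 5152900 ≡ 2881
H^16 ≡ 2881^2 = 8300161 ≡ 394
H^32 ≡ 394^2 = 155236 ≡ 1369
H^64 ≡ 1369^2 = 1874161 ≡ 604
H^128 ≡ 604^2 = 364816 ≡ 2776
H^256 ≡ 2776^2 = 7706176 ≡ 758
H^512 ≡ 758^2 = 574564 ≡ 1334
H^1024 ≡ 1334^2 = 1779556 ≡ 2543
1843 = 1024 + 512 + 256 + 32 + 16 + 2 + 1, so H^1843 ≡ 2543·1334·758·1369·394·2755·2599 ≡ 2109 (mod 3017)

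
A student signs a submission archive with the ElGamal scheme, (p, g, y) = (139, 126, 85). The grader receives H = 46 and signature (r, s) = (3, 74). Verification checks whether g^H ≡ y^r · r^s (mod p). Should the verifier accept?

Left side g^H mod p:
126^46 mod 139 = 96
Right side y^r · r^s mod p:
85^3 mod 139 = 23
3^74 mod 139 = 35
23·35 = 805 ≡ 110 (mod 139)
96 ≠ 110, so verification fails.

reject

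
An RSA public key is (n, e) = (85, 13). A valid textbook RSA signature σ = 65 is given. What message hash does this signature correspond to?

5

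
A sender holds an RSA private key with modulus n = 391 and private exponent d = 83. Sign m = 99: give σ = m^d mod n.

m^2 ≡ 99^2 = 9801 ≡ 26
m^4 ≡ 26^2 = 676 ≡ 285
m^8 ≡ 285^2 = 81225 ≡ 288
m^16 ≡ 288^2 = 82944 ≡ 52
m^32 ≡ 52^2 = 2704 ≡ 358
m^64 ≡ 358^2 = 128164 ≡ 307
83 = 64 + 16 + 2 + 1, so m^83 ≡ 307·52·26·99 ≡ 364 (mod 391)

364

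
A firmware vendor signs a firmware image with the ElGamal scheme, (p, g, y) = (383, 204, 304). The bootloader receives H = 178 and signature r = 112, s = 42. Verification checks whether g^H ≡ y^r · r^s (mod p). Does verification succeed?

Left side g^H mod p:
204^2 = 41616 ≡ 252
204^4 ≡ 252^2 = 63504 ≡ 309
204^8 ≡ 309^2 = 95481 ≡ 114
204^16 ≡ 114^2 = 12996 ≡ 357
204^32 ≡ 357^2 = 127449 ≡ 293
204^64 ≡ 293^2 = 85849 ≡ 57
204^128 ≡ 57^2 = 3249 ≡ 185
178 = 128 + 32 + 16 + 2, so 204^178 ≡ 185·293·357·252 ≡ 144 (mod 383)
Right side y^r · r^s mod p:
304^2 = 92416 ≡ 113
304^4 ≡ 113^2 = 12769 ≡ 130
304^8 ≡ 130^2 = 16900 ≡ 48
304^16 ≡ 48^2 = 2304 ≡ 6
304^32 ≡ 6^2 = 36
304^64 ≡ 36^2 = 1296 ≡ 147
112 = 64 + 32 + 16, so 304^112 ≡ 147·36·6 ≡ 346 (mod 383)
112^2 = 12544 ≡ 288
112^4 ≡ 288^2 = 82944 ≡ 216
112^8 ≡ 216^2 = 46656 ≡ 313
112^16 ≡ 313^2 = 97969 ≡ 304
112^32 ≡ 304^2 = 92416 ≡ 113
42 = 32 + 8 + 2, so 112^42 ≡ 113·313·288 ≡ 4 (mod 383)
346·4 = 1384 ≡ 235 (mod 383)
144 ≠ 235, so verification fails.

fails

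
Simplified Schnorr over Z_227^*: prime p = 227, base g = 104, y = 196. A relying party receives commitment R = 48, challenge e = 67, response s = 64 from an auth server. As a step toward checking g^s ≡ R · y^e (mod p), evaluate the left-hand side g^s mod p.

11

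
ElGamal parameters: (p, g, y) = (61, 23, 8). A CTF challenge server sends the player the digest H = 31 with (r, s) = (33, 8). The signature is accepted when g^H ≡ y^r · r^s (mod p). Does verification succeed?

passes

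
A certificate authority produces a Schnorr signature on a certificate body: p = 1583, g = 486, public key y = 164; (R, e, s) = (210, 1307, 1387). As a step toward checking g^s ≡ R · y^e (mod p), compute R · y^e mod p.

Squares mod 1583: 164^1≡164, 164^2≡1568, 164^4≡225, 164^8≡1552, 164^16≡961, 164^32≡632, 164^64≡508, 164^128≡35, 164^256≡1225, 164^512≡1524, 164^1024≡315
1307 = 1024 + 256 + 16 + 8 + 2 + 1, so 164^1307 ≡ 315·1225·961·1552·1568·164 ≡ 972 (mod 1583)
R · y^e ≡ 210·972 = 204120 ≡ 1496 (mod 1583)

1496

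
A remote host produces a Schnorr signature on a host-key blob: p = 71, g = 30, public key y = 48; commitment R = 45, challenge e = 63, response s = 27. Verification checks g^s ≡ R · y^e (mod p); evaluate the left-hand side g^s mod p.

30^2 = 900 ≡ 48
30^4 ≡ 48^2 = 2304 ≡ 32
30^8 ≡ 32^2 = 1024 ≡ 30
30^16 ≡ 30^2 = 900 ≡ 48
27 = 16 + 8 + 2 + 1, so 30^27 ≡ 48·30·48·30 ≡ 45 (mod 71)

45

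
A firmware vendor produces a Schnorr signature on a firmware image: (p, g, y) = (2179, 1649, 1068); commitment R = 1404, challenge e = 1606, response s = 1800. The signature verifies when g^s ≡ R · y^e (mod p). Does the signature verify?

does not verify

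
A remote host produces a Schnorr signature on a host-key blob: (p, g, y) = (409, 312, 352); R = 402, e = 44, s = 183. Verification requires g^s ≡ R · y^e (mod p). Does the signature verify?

verifies

g^s mod p:
312^2 = 97344 ≡ 2
312^4 ≡ 2^2 = 4
312^8 ≡ 4^2 = 16
312^16 ≡ 16^2 = 256
312^32 ≡ 256^2 = 65536 ≡ 96
312^64 ≡ 96^2 = 9216 ≡ 218
312^128 ≡ 218^2 = 47524 ≡ 80
183 = 128 + 32 + 16 + 4 + 2 + 1, so 312^183 ≡ 80·96·256·4·2·312 ≡ 305 (mod 409)
R · y^e mod p:
352^2 = 123904 ≡ 386
352^4 ≡ 386^2 = 148996 ≡ 120
352^8 ≡ 120^2 = 14400 ≡ 85
352^16 ≡ 85^2 = 7225 ≡ 272
352^32 ≡ 272^2 = 73984 ≡ 364
44 = 32 + 8 + 4, so 352^44 ≡ 364·85·120 ≡ 307 (mod 409)
402·307 = 123414 ≡ 305 (mod 409)
305 ≡ 305 (mod 409); signature holds.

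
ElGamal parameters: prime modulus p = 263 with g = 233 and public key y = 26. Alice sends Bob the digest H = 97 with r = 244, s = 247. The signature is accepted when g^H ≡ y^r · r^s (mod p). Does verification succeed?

passes

Left side g^H mod p:
Squares mod 263: 233^1≡233, 233^2≡111, 233^4≡223, 233^8≡22, 233^16≡221, 233^32≡186, 233^64≡143
97 = 64 + 32 + 1, so 233^97 ≡ 143·186·233 ≡ 2 (mod 263)
Right side y^r · r^s mod p:
Squares mod 263: 26^1≡26, 26^2≡150, 26^4≡145, 26^8≡248, 26^16≡225, 26^32≡129, 26^64≡72, 26^128≡187
244 = 128 + 64 + 32 + 16 + 4, so 26^244 ≡ 187·72·129·225·145 ≡ 52 (mod 263)
Squares mod 263: 244^1≡244, 244^2≡98, 244^4≡136, 244^8≡86, 244^16≡32, 244^32≡235, 244^64≡258, 244^128≡25
247 = 128 + 64 + 32 + 16 + 4 + 2 + 1, so 244^247 ≡ 25·258·235·32·136·98·244 ≡ 172 (mod 263)
52·172 = 8944 ≡ 2 (mod 263)
2 ≡ 2 (mod 263), so the signature is genuine.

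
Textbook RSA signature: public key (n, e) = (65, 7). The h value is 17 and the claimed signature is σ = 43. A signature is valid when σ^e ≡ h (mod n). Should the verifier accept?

Squares mod 65: σ^1≡43, σ^2≡29, σ^4≡61
7 = 4 + 2 + 1, so σ^7 ≡ 61·29·43 ≡ 17 (mod 65)
Since 17 equals the digest 17, verification succeeds.

accept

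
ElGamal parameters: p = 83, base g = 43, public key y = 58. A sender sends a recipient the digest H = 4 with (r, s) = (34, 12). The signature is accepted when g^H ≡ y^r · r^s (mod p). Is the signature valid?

invalid

Left side g^H mod p:
43^4 mod 83 = 31
Right side y^r · r^s mod p:
58^34 mod 83 = 77
34^12 mod 83 = 10
77·10 = 770 ≡ 23 (mod 83)
31 ≠ 23, so verification fails.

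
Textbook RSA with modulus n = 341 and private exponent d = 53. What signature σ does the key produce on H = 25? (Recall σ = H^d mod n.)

H^2 ≡ 25^2 = 625 ≡ 284
H^4 ≡ 284^2 = 80656 ≡ 180
H^8 ≡ 180^2 = 32400 ≡ 5
H^16 ≡ 5^2 = 25
H^32 ≡ 25^2 = 625 ≡ 284
53 = 32 + 16 + 4 + 1, so H^53 ≡ 284·25·180·25 ≡ 5 (mod 341)

5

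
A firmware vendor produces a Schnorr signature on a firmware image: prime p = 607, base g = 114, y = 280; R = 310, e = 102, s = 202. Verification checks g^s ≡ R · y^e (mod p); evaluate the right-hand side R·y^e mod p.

280^2 = 78400 ≡ 97
280^4 ≡ 97^2 = 9409 ≡ 304
280^8 ≡ 304^2 = 92416 ≡ 152
280^16 ≡ 152^2 = 23104 ≡ 38
280^32 ≡ 38^2 = 1444 ≡ 230
280^64 ≡ 230^2 = 52900 ≡ 91
102 = 64 + 32 + 4 + 2, so 280^102 ≡ 91·230·304·97 ≡ 201 (mod 607)
R · y^e ≡ 310·201 = 62310 ≡ 396 (mod 607)

396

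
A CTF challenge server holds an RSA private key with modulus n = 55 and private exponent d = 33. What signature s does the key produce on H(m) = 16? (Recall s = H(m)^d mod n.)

26

(H(m))^2 ≡ 16^2 = 256 ≡ 36
(H(m))^4 ≡ 36^2 = 1296 ≡ 31
(H(m))^8 ≡ 31^2 = 961 ≡ 26
(H(m))^16 ≡ 26^2 = 676 ≡ 16
(H(m))^32 ≡ 16^2 = 256 ≡ 36
33 = 32 + 1, so (H(m))^33 ≡ 36·16 ≡ 26 (mod 55)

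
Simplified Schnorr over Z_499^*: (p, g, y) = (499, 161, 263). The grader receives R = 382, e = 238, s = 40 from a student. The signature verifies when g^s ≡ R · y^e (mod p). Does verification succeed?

fails

g^s mod p:
161^40 mod 499 = 291
R · y^e mod p:
263^238 mod 499 = 256
382·256 = 97792 ≡ 487 (mod 499)
291 ≠ 487; the check fails.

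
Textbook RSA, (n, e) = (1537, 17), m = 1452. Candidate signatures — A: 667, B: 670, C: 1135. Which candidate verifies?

Candidate A: Squares mod 1537: 667^1≡667, 667^2≡696, 667^4≡261, 667^8≡493, 667^16≡203; 17 = 16 + 1, so 667^17 ≡ 203·667 ≡ 145 (mod 1537)
Candidate B: Squares mod 1537: 670^1≡670, 670^2≡96, 670^4≡1531, 670^8≡36, 670^16≡1296; 17 = 16 + 1, so 670^17 ≡ 1296·670 ≡ 1452 (mod 1537)
  → matches m = 1452
Candidate C: Squares mod 1537: 1135^1≡1135, 1135^2≡219, 1135^4≡314, 1135^8≡228, 1135^16≡1263; 17 = 16 + 1, so 1135^17 ≡ 1263·1135 ≡ 1021 (mod 1537)

B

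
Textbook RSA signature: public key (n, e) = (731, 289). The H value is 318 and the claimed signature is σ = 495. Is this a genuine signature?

σ^2 ≡ 495^2 = 245025 ≡ 140
σ^4 ≡ 140^2 = 19600 ≡ 594
σ^8 ≡ 594^2 = 352836 ≡ 494
σ^16 ≡ 494^2 = 244036 ≡ 613
σ^32 ≡ 613^2 = 375769 ≡ 35
σ^64 ≡ 35^2 = 1225 ≡ 494
σ^128 ≡ 494^2 = 244036 ≡ 613
σ^256 ≡ 613^2 = 375769 ≡ 35
289 = 256 + 32 + 1, so σ^289 ≡ 35·35·495 ≡ 376 (mod 731)
σ^289 mod 731 = 376, but H = 318.

forged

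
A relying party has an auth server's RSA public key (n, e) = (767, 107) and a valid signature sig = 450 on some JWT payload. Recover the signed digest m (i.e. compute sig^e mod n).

Squares mod 767: sig^1≡450, sig^2≡12, sig^4≡144, sig^8≡27, sig^16≡729, sig^32≡677, sig^64≡430
107 = 64 + 32 + 8 + 2 + 1, so sig^107 ≡ 430·677·27·12·450 ≡ 44 (mod 767)

44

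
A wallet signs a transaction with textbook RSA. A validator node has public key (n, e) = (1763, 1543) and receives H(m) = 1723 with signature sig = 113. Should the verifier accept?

sig^2 ≡ 113^2 = 12769 ≡ 428
sig^4 ≡ 428^2 = 183184 ≡ 1595
sig^8 ≡ 1595^2 = 2544025 ≡ 16
sig^16 ≡ 16^2 = 256
sig^32 ≡ 256^2 = 65536 ≡ 305
sig^64 ≡ 305^2 = 93025 ≡ 1349
sig^128 ≡ 1349^2 = 1819801 ≡ 385
sig^256 ≡ 385^2 = 148225 ≡ 133
sig^512 ≡ 133^2 = 17689 ≡ 59
sig^1024 ≡ 59^2 = 3481 ≡ 1718
1543 = 1024 + 512 + 4 + 2 + 1, so sig^1543 ≡ 1718·59·1595·428·113 ≡ 763 (mod 1763)
sig^1543 mod 1763 = 763, but H(m) = 1723.

reject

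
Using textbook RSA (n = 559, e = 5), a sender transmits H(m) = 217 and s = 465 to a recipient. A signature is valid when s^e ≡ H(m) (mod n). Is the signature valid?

Squares mod 559: s^1≡465, s^2≡451, s^4≡484
5 = 4 + 1, so s^5 ≡ 484·465 ≡ 342 (mod 559)
The recovered value 342 does not match the digest 217.

invalid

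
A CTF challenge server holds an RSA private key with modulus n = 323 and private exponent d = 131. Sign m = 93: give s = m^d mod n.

291

m^2 ≡ 93^2 = 8649 ≡ 251
m^4 ≡ 251^2 = 63001 ≡ 16
m^8 ≡ 16^2 = 256
m^16 ≡ 256^2 = 65536 ≡ 290
m^32 ≡ 290^2 = 84100 ≡ 120
m^64 ≡ 120^2 = 14400 ≡ 188
m^128 ≡ 188^2 = 35344 ≡ 137
131 = 128 + 2 + 1, so m^131 ≡ 137·251·93 ≡ 291 (mod 323)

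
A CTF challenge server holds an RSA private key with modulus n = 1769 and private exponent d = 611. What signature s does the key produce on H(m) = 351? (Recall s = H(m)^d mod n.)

Squares mod 1769: (H(m))^1≡351, (H(m))^2≡1140, (H(m))^4≡1154, (H(m))^8≡1428, (H(m))^16≡1296, (H(m))^32≡835, (H(m))^64≡239, (H(m))^128≡513, (H(m))^256≡1357, (H(m))^512≡1689
611 = 512 + 64 + 32 + 2 + 1, so (H(m))^611 ≡ 1689·239·835·1140·351 ≡ 1574 (mod 1769)

1574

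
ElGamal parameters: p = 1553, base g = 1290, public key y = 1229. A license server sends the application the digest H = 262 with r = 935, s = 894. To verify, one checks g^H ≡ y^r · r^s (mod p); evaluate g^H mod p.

1290^2 = 1664100 ≡ 837
1290^4 ≡ 837^2 = 700569 ≡ 166
1290^8 ≡ 166^2 = 27556 ≡ 1155
1290^16 ≡ 1155^2 = 1334025 ≡ 1551
1290^32 ≡ 1551^2 = 2405601 ≡ 4
1290^64 ≡ 4^2 = 16
1290^128 ≡ 16^2 = 256
1290^256 ≡ 256^2 = 65536 ≡ 310
262 = 256 + 4 + 2, so 1290^262 ≡ 310·166·837 ≡ 1118 (mod 1553)

1118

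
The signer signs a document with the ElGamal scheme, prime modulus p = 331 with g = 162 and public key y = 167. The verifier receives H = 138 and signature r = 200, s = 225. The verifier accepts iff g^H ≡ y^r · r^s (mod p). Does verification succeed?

fails

Left side g^H mod p:
162^2 = 26244 ≡ 95
162^4 ≡ 95^2 = 9025 ≡ 88
162^8 ≡ 88^2 = 7744 ≡ 131
162^16 ≡ 131^2 = 17161 ≡ 280
162^32 ≡ 280^2 = 78400 ≡ 284
162^64 ≡ 284^2 = 80656 ≡ 223
162^128 ≡ 223^2 = 49729 ≡ 79
138 = 128 + 8 + 2, so 162^138 ≡ 79·131·95 ≡ 85 (mod 331)
Right side y^r · r^s mod p:
167^2 = 27889 ≡ 85
167^4 ≡ 85^2 = 7225 ≡ 274
167^8 ≡ 274^2 = 75076 ≡ 270
167^16 ≡ 270^2 = 72900 ≡ 80
167^32 ≡ 80^2 = 6400 ≡ 111
167^64 ≡ 111^2 = 12321 ≡ 74
167^128 ≡ 74^2 = 5476 ≡ 180
200 = 128 + 64 + 8, so 167^200 ≡ 180·74·270 ≡ 85 (mod 331)
200^2 = 40000 ≡ 280
200^4 ≡ 280^2 = 78400 ≡ 284
200^8 ≡ 284^2 = 80656 ≡ 223
200^16 ≡ 223^2 = 49729 ≡ 79
200^32 ≡ 79^2 = 6241 ≡ 283
200^64 ≡ 283^2 = 80089 ≡ 318
200^128 ≡ 318^2 = 101124 ≡ 169
225 = 128 + 64 + 32 + 1, so 200^225 ≡ 169·318·283·200 ≡ 211 (mod 331)
85·211 = 17935 ≡ 61 (mod 331)
85 ≠ 61, so verification fails.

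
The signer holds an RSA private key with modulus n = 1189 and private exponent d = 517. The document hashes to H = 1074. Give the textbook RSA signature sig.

900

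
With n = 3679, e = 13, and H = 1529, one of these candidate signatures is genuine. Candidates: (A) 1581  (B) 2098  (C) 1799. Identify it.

Candidate A: Squares mod 3679: 1581^1≡1581, 1581^2≡1520, 1581^4≡3667, 1581^8≡144; 13 = 8 + 4 + 1, so 1581^13 ≡ 144·3667·1581 ≡ 1529 (mod 3679)
  → matches H = 1529
Candidate B: Squares mod 3679: 2098^1≡2098, 2098^2≡1520, 2098^4≡3667, 2098^8≡144; 13 = 8 + 4 + 1, so 2098^13 ≡ 144·3667·2098 ≡ 2150 (mod 3679)
Candidate C: Squares mod 3679: 1799^1≡1799, 1799^2≡2560, 1799^4≡1301, 1799^8≡261; 13 = 8 + 4 + 1, so 1799^13 ≡ 261·1301·1799 ≡ 1721 (mod 3679)

A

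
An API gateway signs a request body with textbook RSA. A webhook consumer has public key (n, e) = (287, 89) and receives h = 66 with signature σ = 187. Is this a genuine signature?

genuine

σ^2 ≡ 187^2 = 34969 ≡ 242
σ^4 ≡ 242^2 = 58564 ≡ 16
σ^8 ≡ 16^2 = 256
σ^16 ≡ 256^2 = 65536 ≡ 100
σ^32 ≡ 100^2 = 10000 ≡ 242
σ^64 ≡ 242^2 = 58564 ≡ 16
89 = 64 + 16 + 8 + 1, so σ^89 ≡ 16·100·256·187 ≡ 66 (mod 287)
66 = h, so the signature checks out.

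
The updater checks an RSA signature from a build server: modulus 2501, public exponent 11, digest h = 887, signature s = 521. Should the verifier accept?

reject

Squares mod 2501: s^1≡521, s^2≡1333, s^4≡1179, s^8≡1986
11 = 8 + 2 + 1, so s^11 ≡ 1986·1333·521 ≡ 1614 (mod 2501)
s^11 mod 2501 = 1614, but h = 887.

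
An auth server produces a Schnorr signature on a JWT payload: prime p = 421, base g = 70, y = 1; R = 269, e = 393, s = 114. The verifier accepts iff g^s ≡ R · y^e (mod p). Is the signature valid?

g^s mod p:
70^2 = 4900 ≡ 269
70^4 ≡ 269^2 = 72361 ≡ 370
70^8 ≡ 370^2 = 136900 ≡ 75
70^16 ≡ 75^2 = 5625 ≡ 152
70^32 ≡ 152^2 = 23104 ≡ 370
70^64 ≡ 370^2 = 136900 ≡ 75
114 = 64 + 32 + 16 + 2, so 70^114 ≡ 75·370·152·269 ≡ 269 (mod 421)
R · y^e mod p:
1^2 = 1
1^4 ≡ 1^2 = 1
1^8 ≡ 1^2 = 1
1^16 ≡ 1^2 = 1
1^32 ≡ 1^2 = 1
1^64 ≡ 1^2 = 1
1^128 ≡ 1^2 = 1
1^256 ≡ 1^2 = 1
393 = 256 + 128 + 8 + 1, so 1^393 ≡ 1·1·1·1 ≡ 1 (mod 421)
269·1 = 269 ≡ 269 (mod 421)
269 ≡ 269 (mod 421); signature holds.

valid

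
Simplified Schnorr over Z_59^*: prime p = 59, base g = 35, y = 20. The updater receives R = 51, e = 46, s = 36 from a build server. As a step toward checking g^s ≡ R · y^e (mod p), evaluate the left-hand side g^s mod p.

35^2 = 1225 ≡ 45
35^4 ≡ 45^2 = 2025 ≡ 19
35^8 ≡ 19^2 = 361 ≡ 7
35^16 ≡ 7^2 = 49
35^32 ≡ 49^2 = 2401 ≡ 41
36 = 32 + 4, so 35^36 ≡ 41·19 ≡ 12 (mod 59)

12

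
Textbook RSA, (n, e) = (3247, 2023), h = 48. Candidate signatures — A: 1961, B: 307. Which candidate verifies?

Candidate A: Squares mod 3247: 1961^1≡1961, 1961^2≡1073, 1961^4≡1891, 1961^8≡934, 1961^16≡2160, 1961^32≡2908, 1961^64≡1276, 1961^128≡1429, 1961^256≡2925, 1961^512≡3027, 1961^1024≡2942; 2023 = 1024 + 512 + 256 + 128 + 64 + 32 + 4 + 2 + 1, so 1961^2023 ≡ 2942·3027·2925·1429·1276·2908·1891·1073·1961 ≡ 48 (mod 3247)
  → matches h = 48
Candidate B: Squares mod 3247: 307^1≡307, 307^2≡86, 307^4≡902, 307^8≡1854, 307^16≡1990, 307^32≡2007, 307^64≡1769, 307^128≡2500, 307^256≡2772, 307^512≡1582, 307^1024≡2534; 2023 = 1024 + 512 + 256 + 128 + 64 + 32 + 4 + 2 + 1, so 307^2023 ≡ 2534·1582·2772·2500·1769·2007·902·86·307 ≡ 1310 (mod 3247)

A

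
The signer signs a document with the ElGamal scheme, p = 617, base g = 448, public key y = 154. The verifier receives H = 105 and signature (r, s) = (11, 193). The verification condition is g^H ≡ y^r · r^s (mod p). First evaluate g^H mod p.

448^105 mod 617 = 517

517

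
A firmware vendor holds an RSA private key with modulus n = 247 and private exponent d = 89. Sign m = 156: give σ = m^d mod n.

195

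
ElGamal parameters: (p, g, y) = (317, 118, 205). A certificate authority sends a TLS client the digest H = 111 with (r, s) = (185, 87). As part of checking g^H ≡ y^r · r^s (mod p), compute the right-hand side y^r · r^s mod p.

Squares mod 317: 205^1≡205, 205^2≡181, 205^4≡110, 205^8≡54, 205^16≡63, 205^32≡165, 205^64≡280, 205^128≡101
185 = 128 + 32 + 16 + 8 + 1, so 205^185 ≡ 101·165·63·54·205 ≡ 225 (mod 317)
Squares mod 317: 185^1≡185, 185^2≡306, 185^4≡121, 185^8≡59, 185^16≡311, 185^32≡36, 185^64≡28
87 = 64 + 16 + 4 + 2 + 1, so 185^87 ≡ 28·311·121·306·185 ≡ 248 (mod 317)
y^r · r^s ≡ 225·248 = 55800 ≡ 8 (mod 317)

8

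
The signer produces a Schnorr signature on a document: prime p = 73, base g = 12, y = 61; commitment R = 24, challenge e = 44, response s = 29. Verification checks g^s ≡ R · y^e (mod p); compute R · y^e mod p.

19

61^2 = 3721 ≡ 71
61^4 ≡ 71^2 = 5041 ≡ 4
61^8 ≡ 4^2 = 16
61^16 ≡ 16^2 = 256 ≡ 37
61^32 ≡ 37^2 = 1369 ≡ 55
44 = 32 + 8 + 4, so 61^44 ≡ 55·16·4 ≡ 16 (mod 73)
R · y^e ≡ 24·16 = 384 ≡ 19 (mod 73)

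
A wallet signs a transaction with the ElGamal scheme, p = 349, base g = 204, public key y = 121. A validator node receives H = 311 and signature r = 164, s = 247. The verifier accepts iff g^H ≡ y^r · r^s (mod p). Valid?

yes

Left side g^H mod p:
204^2 = 41616 ≡ 85
204^4 ≡ 85^2 = 7225 ≡ 245
204^8 ≡ 245^2 = 60025 ≡ 346
204^16 ≡ 346^2 = 119716 ≡ 9
204^32 ≡ 9^2 = 81
204^64 ≡ 81^2 = 6561 ≡ 279
204^128 ≡ 279^2 = 77841 ≡ 14
204^256 ≡ 14^2 = 196
311 = 256 + 32 + 16 + 4 + 2 + 1, so 204^311 ≡ 196·81·9·245·85·204 ≡ 157 (mod 349)
Right side y^r · r^s mod p:
121^2 = 14641 ≡ 332
121^4 ≡ 332^2 = 110224 ≡ 289
121^8 ≡ 289^2 = 83521 ≡ 110
121^16 ≡ 110^2 = 12100 ≡ 234
121^32 ≡ 234^2 = 54756 ≡ 312
121^64 ≡ 312^2 = 97344 ≡ 322
121^128 ≡ 322^2 = 103684 ≡ 31
164 = 128 + 32 + 4, so 121^164 ≡ 31·312·289 ≡ 67 (mod 349)
164^2 = 26896 ≡ 23
164^4 ≡ 23^2 = 529 ≡ 180
164^8 ≡ 180^2 = 32400 ≡ 292
164^16 ≡ 292^2 = 85264 ≡ 108
164^32 ≡ 108^2 = 11664 ≡ 147
164^64 ≡ 147^2 = 21609 ≡ 320
164^128 ≡ 320^2 = 102400 ≡ 143
247 = 128 + 64 + 32 + 16 + 4 + 2 + 1, so 164^247 ≡ 143·320·147·108·180·23·164 ≡ 268 (mod 349)
67·268 = 17956 ≡ 157 (mod 349)
157 ≡ 157 (mod 349), so the signature is genuine.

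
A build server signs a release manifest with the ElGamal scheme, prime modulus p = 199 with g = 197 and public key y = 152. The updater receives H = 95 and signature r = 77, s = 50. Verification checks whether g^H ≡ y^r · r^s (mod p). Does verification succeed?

Left side g^H mod p:
197^2 = 38809 ≡ 4
197^4 ≡ 4^2 = 16
197^8 ≡ 16^2 = 256 ≡ 57
197^16 ≡ 57^2 = 3249 ≡ 65
197^32 ≡ 65^2 = 4225 ≡ 46
197^64 ≡ 46^2 = 2116 ≡ 126
95 = 64 + 16 + 8 + 4 + 2 + 1, so 197^95 ≡ 126·65·57·16·4·197 ≡ 87 (mod 199)
Right side y^r · r^s mod p:
152^2 = 23104 ≡ 20
152^4 ≡ 20^2 = 400 ≡ 2
152^8 ≡ 2^2 = 4
152^16 ≡ 4^2 = 16
152^32 ≡ 16^2 = 256 ≡ 57
152^64 ≡ 57^2 = 3249 ≡ 65
77 = 64 + 8 + 4 + 1, so 152^77 ≡ 65·4·2·152 ≡ 37 (mod 199)
77^2 = 5929 ≡ 158
77^4 ≡ 158^2 = 24964 ≡ 89
77^8 ≡ 89^2 = 7921 ≡ 160
77^16 ≡ 160^2 = 25600 ≡ 128
77^32 ≡ 128^2 = 16384 ≡ 66
50 = 32 + 16 + 2, so 77^50 ≡ 66·128·158 ≡ 91 (mod 199)
37·91 = 3367 ≡ 183 (mod 199)
87 ≠ 183, so verification fails.

fails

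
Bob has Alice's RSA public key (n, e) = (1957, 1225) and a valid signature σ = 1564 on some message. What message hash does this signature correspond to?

1564

σ^2 ≡ 1564^2 = 2446096 ≡ 1803
σ^4 ≡ 1803^2 = 3250809 ≡ 232
σ^8 ≡ 232^2 = 53824 ≡ 985
σ^16 ≡ 985^2 = 970225 ≡ 1510
σ^32 ≡ 1510^2 = 2280100 ≡ 195
σ^64 ≡ 195^2 = 38025 ≡ 842
σ^128 ≡ 842^2 = 708964 ≡ 530
σ^256 ≡ 530^2 = 280900 ≡ 1049
σ^512 ≡ 1049^2 = 1100401 ≡ 567
σ^1024 ≡ 567^2 = 321489 ≡ 541
1225 = 1024 + 128 + 64 + 8 + 1, so σ^1225 ≡ 541·530·842·985·1564 ≡ 1564 (mod 1957)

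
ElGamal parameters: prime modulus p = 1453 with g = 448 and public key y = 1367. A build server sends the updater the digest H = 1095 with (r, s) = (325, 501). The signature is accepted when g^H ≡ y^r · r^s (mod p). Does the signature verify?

does not verify

Left side g^H mod p:
448^1095 mod 1453 = 613
Right side y^r · r^s mod p:
1367^325 mod 1453 = 300
325^501 mod 1453 = 1027
300·1027 = 308100 ≡ 64 (mod 1453)
613 ≠ 64, so verification fails.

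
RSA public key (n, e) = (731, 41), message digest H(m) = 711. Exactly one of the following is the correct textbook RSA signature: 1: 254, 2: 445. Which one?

2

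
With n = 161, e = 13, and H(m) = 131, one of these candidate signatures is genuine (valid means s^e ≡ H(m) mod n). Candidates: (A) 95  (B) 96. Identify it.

Candidate A: 95^2 = 9025 ≡ 9; 95^4 ≡ 9^2 = 81; 95^8 ≡ 81^2 = 6561 ≡ 121; 13 = 8 + 4 + 1, so 95^13 ≡ 121·81·95 ≡ 32 (mod 161)
Candidate B: 96^2 = 9216 ≡ 39; 96^4 ≡ 39^2 = 1521 ≡ 72; 96^8 ≡ 72^2 = 5184 ≡ 32; 13 = 8 + 4 + 1, so 96^13 ≡ 32·72·96 ≡ 131 (mod 161)
  → matches H(m) = 131

B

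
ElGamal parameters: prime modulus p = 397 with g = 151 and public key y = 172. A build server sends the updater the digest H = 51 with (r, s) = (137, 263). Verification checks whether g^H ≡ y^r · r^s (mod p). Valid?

Left side g^H mod p:
151^2 = 22801 ≡ 172
151^4 ≡ 172^2 = 29584 ≡ 206
151^8 ≡ 206^2 = 42436 ≡ 354
151^16 ≡ 354^2 = 125316 ≡ 261
151^32 ≡ 261^2 = 68121 ≡ 234
51 = 32 + 16 + 2 + 1, so 151^51 ≡ 234·261·172·151 ≡ 31 (mod 397)
Right side y^r · r^s mod p:
172^2 = 29584 ≡ 206
172^4 ≡ 206^2 = 42436 ≡ 354
172^8 ≡ 354^2 = 125316 ≡ 261
172^16 ≡ 261^2 = 68121 ≡ 234
172^32 ≡ 234^2 = 54756 ≡ 367
172^64 ≡ 367^2 = 134689 ≡ 106
172^128 ≡ 106^2 = 11236 ≡ 120
137 = 128 + 8 + 1, so 172^137 ≡ 120·261·172 ≡ 147 (mod 397)
137^2 = 18769 ≡ 110
137^4 ≡ 110^2 = 12100 ≡ 190
137^8 ≡ 190^2 = 36100 ≡ 370
137^16 ≡ 370^2 = 136900 ≡ 332
137^32 ≡ 332^2 = 110224 ≡ 255
137^64 ≡ 255^2 = 65025 ≡ 314
137^128 ≡ 314^2 = 98596 ≡ 140
137^256 ≡ 140^2 = 19600 ≡ 147
263 = 256 + 4 + 2 + 1, so 137^263 ≡ 147·190·110·137 ≡ 142 (mod 397)
147·142 = 20874 ≡ 230 (mod 397)
31 ≠ 230, so verification fails.

no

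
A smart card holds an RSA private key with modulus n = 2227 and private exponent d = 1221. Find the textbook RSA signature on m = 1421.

m^2 ≡ 1421^2 = 2019241 ≡ 1579
m^4 ≡ 1579^2 = 2493241 ≡ 1228
m^8 ≡ 1228^2 = 1507984 ≡ 305
m^16 ≡ 305^2 = 93025 ≡ 1718
m^32 ≡ 1718^2 = 2951524 ≡ 749
m^64 ≡ 749^2 = 561001 ≡ 2024
m^128 ≡ 2024^2 = 4096576 ≡ 1123
m^256 ≡ 1123^2 = 1261129 ≡ 647
m^512 ≡ 647^2 = 418609 ≡ 2160
m^1024 ≡ 2160^2 = 4665600 ≡ 35
1221 = 1024 + 128 + 64 + 4 + 1, so m^1221 ≡ 35·1123·2024·1228·1421 ≡ 1196 (mod 2227)

1196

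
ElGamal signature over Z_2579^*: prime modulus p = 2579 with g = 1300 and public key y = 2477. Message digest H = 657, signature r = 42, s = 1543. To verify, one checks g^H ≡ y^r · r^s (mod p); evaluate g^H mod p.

1300^2 = 1690000 ≡ 755
1300^4 ≡ 755^2 = 570025 ≡ 66
1300^8 ≡ 66^2 = 4356 ≡ 1777
1300^16 ≡ 1777^2 = 3157729 ≡ 1033
1300^32 ≡ 1033^2 = 1067089 ≡ 1962
1300^64 ≡ 1962^2 = 3849444 ≡ 1576
1300^128 ≡ 1576^2 = 2483776 ≡ 199
1300^256 ≡ 199^2 = 39601 ≡ 916
1300^512 ≡ 916^2 = 839056 ≡ 881
657 = 512 + 128 + 16 + 1, so 1300^657 ≡ 881·199·1033·1300 ≡ 1542 (mod 2579)

1542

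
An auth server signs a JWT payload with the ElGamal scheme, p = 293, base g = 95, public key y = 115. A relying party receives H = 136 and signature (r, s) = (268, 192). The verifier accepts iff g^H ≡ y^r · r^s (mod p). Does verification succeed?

Left side g^H mod p:
Squares mod 293: 95^1≡95, 95^2≡235, 95^4≡141, 95^8≡250, 95^16≡91, 95^32≡77, 95^64≡69, 95^128≡73
136 = 128 + 8, so 95^136 ≡ 73·250 ≡ 84 (mod 293)
Right side y^r · r^s mod p:
Squares mod 293: 115^1≡115, 115^2≡40, 115^4≡135, 115^8≡59, 115^16≡258, 115^32≡53, 115^64≡172, 115^128≡284, 115^256≡81
268 = 256 + 8 + 4, so 115^268 ≡ 81·59·135 ≡ 272 (mod 293)
Squares mod 293: 268^1≡268, 268^2≡39, 268^4≡56, 268^8≡206, 268^16≡244, 268^32≡57, 268^64≡26, 268^128≡90
192 = 128 + 64, so 268^192 ≡ 90·26 ≡ 289 (mod 293)
272·289 = 78608 ≡ 84 (mod 293)
84 ≡ 84 (mod 293), so the signature is genuine.

passes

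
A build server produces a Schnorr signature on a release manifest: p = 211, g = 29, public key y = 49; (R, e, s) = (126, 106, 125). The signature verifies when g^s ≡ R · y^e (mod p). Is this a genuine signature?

g^s mod p:
29^2 = 841 ≡ 208
29^4 ≡ 208^2 = 43264 ≡ 9
29^8 ≡ 9^2 = 81
29^16 ≡ 81^2 = 6561 ≡ 20
29^32 ≡ 20^2 = 400 ≡ 189
29^64 ≡ 189^2 = 35721 ≡ 62
125 = 64 + 32 + 16 + 8 + 4 + 1, so 29^125 ≡ 62·189·20·81·9·29 ≡ 31 (mod 211)
R · y^e mod p:
49^2 = 2401 ≡ 80
49^4 ≡ 80^2 = 6400 ≡ 70
49^8 ≡ 70^2 = 4900 ≡ 47
49^16 ≡ 47^2 = 2209 ≡ 99
49^32 ≡ 99^2 = 9801 ≡ 95
49^64 ≡ 95^2 = 9025 ≡ 163
106 = 64 + 32 + 8 + 2, so 49^106 ≡ 163·95·47·80 ≡ 49 (mod 211)
126·49 = 6174 ≡ 55 (mod 211)
31 ≠ 55; the check fails.

forged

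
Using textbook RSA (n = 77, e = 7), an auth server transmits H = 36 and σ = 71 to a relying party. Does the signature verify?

σ^2 ≡ 71^2 = 5041 ≡ 36
σ^4 ≡ 36^2 = 1296 ≡ 64
7 = 4 + 2 + 1, so σ^7 ≡ 64·36·71 ≡ 36 (mod 77)
36 = H, so the signature checks out.

verifies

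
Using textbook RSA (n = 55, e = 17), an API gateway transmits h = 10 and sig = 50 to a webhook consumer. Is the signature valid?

Squares mod 55: sig^1≡50, sig^2≡25, sig^4≡20, sig^8≡15, sig^16≡5
17 = 16 + 1, so sig^17 ≡ 5·50 ≡ 30 (mod 55)
The recovered value 30 does not match the digest 10.

invalid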